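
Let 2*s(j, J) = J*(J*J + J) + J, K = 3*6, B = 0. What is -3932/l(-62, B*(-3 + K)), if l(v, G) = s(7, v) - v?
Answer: 3932/117211 ≈ 0.033546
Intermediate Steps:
K = 18
s(j, J) = J/2 + J*(J + J²)/2 (s(j, J) = (J*(J*J + J) + J)/2 = (J*(J² + J) + J)/2 = (J*(J + J²) + J)/2 = (J + J*(J + J²))/2 = J/2 + J*(J + J²)/2)
l(v, G) = -v + v*(1 + v + v²)/2 (l(v, G) = v*(1 + v + v²)/2 - v = -v + v*(1 + v + v²)/2)
-3932/l(-62, B*(-3 + K)) = -3932*(-1/(31*(-1 - 62 + (-62)²))) = -3932*(-1/(31*(-1 - 62 + 3844))) = -3932/((½)*(-62)*3781) = -3932/(-117211) = -3932*(-1/117211) = 3932/117211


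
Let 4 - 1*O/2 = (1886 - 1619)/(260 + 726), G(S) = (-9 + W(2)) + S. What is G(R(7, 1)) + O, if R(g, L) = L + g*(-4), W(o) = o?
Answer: -13085/493 ≈ -26.542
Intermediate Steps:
R(g, L) = L - 4*g
G(S) = -7 + S (G(S) = (-9 + 2) + S = -7 + S)
O = 3677/493 (O = 8 - 2*(1886 - 1619)/(260 + 726) = 8 - 534/986 = 8 - 2*267/986 = 8 - 267/493 = 3677/493 ≈ 7.4584)
G(R(7, 1)) + O = (-7 + (1 - 4*7)) + 3677/493 = (-7 + (1 - 28)) + 3677/493 = (-7 - 27) + 3677/493 = -34 + 3677/493 = -13085/493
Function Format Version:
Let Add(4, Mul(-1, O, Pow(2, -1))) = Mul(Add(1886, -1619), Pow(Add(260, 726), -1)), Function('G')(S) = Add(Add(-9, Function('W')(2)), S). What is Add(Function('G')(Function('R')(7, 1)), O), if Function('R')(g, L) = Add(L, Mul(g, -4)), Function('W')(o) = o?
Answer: Rational(-13085, 493) ≈ -26.542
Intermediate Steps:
Function('R')(g, L) = Add(L, Mul(-4, g))
Function('G')(S) = Add(-7, S) (Function('G')(S) = Add(Add(-9, 2), S) = Add(-7, S))
O = Rational(3677, 493) (O = Add(8, Mul(-2, Mul(Add(1886, -1619), Pow(Add(260, 726), -1)))) = Add(8, Mul(-2, Mul(267, Pow(986, -1)))) = Add(8, Mul(-2, Mul(267, Rational(1, 986)))) = Add(8, Mul(-2, Rational(267, 986))) = Add(8, Rational(-267, 493)) = Rational(3677, 493) ≈ 7.4584)
Add(Function('G')(Function('R')(7, 1)), O) = Add(Add(-7, Add(1, Mul(-4, 7))), Rational(3677, 493)) = Add(Add(-7, Add(1, -28)), Rational(3677, 493)) = Add(Add(-7, -27), Rational(3677, 493)) = Add(-34, Rational(3677, 493)) = Rational(-13085, 493)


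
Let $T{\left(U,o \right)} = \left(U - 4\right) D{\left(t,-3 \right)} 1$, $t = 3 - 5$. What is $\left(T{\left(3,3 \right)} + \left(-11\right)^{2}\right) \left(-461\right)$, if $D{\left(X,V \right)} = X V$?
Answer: $-53015$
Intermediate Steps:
$t = -2$
$D{\left(X,V \right)} = V X$
$T{\left(U,o \right)} = -24 + 6 U$ ($T{\left(U,o \right)} = \left(U - 4\right) \left(\left(-3\right) \left(-2\right)\right) 1 = \left(-4 + U\right) 6 \cdot 1 = \left(-24 + 6 U\right) 1 = -24 + 6 U$)
$\left(T{\left(3,3 \right)} + \left(-11\right)^{2}\right) \left(-461\right) = \left(\left(-24 + 6 \cdot 3\right) + \left(-11\right)^{2}\right) \left(-461\right) = \left(\left(-24 + 18\right) + 121\right) \left(-461\right) = \left(-6 + 121\right) \left(-461\right) = 115 \left(-461\right) = -53015$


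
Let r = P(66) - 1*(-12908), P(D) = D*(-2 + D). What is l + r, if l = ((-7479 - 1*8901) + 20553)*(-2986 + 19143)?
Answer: 67440293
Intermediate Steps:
r = 17132 (r = 66*(-2 + 66) - 1*(-12908) = 66*64 + 12908 = 4224 + 12908 = 17132)
l = 67423161 (l = ((-7479 - 8901) + 20553)*16157 = (-16380 + 20553)*16157 = 4173*16157 = 67423161)
l + r = 67423161 + 17132 = 67440293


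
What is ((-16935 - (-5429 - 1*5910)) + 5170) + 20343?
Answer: 19917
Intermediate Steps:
((-16935 - (-5429 - 1*5910)) + 5170) + 20343 = ((-16935 - (-5429 - 5910)) + 5170) + 20343 = ((-16935 - 1*(-11339)) + 5170) + 20343 = ((-16935 + 11339) + 5170) + 20343 = (-5596 + 5170) + 20343 = -426 + 20343 = 19917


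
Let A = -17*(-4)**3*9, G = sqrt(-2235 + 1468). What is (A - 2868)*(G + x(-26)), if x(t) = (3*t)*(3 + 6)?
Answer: -4860648 + 6924*I*sqrt(767) ≈ -4.8606e+6 + 1.9176e+5*I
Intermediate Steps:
x(t) = 27*t (x(t) = (3*t)*9 = 27*t)
G = I*sqrt(767) (G = sqrt(-767) = I*sqrt(767) ≈ 27.695*I)
A = 9792 (A = -17*(-64)*9 = 1088*9 = 9792)
(A - 2868)*(G + x(-26)) = (9792 - 2868)*(I*sqrt(767) + 27*(-26)) = 6924*(I*sqrt(767) - 702) = 6924*(-702 + I*sqrt(767)) = -4860648 + 6924*I*sqrt(767)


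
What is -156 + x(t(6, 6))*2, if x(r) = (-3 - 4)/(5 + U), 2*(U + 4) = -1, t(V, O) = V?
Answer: -184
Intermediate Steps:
U = -9/2 (U = -4 + (½)*(-1) = -4 - ½ = -9/2 ≈ -4.5000)
x(r) = -14 (x(r) = (-3 - 4)/(5 - 9/2) = -7/½ = -7*2 = -14)
-156 + x(t(6, 6))*2 = -156 - 14*2 = -156 - 28 = -184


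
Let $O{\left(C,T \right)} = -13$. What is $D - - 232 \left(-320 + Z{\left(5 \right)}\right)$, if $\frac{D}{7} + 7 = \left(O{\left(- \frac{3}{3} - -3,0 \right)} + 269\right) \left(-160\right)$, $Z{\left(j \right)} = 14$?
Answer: $-357761$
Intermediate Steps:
$D = -286769$ ($D = -49 + 7 \left(-13 + 269\right) \left(-160\right) = -49 + 7 \cdot 256 \left(-160\right) = -49 + 7 \left(-40960\right) = -49 - 286720 = -286769$)
$D - - 232 \left(-320 + Z{\left(5 \right)}\right) = -286769 - - 232 \left(-320 + 14\right) = -286769 - \left(-232\right) \left(-306\right) = -286769 - 70992 = -357761$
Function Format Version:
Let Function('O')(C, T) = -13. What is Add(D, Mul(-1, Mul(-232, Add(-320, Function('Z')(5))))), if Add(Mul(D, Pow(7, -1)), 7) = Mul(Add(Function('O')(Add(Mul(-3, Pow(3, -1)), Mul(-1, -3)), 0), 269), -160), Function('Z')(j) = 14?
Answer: -357761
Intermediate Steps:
D = -286769 (D = Add(-49, Mul(7, Mul(Add(-13, 269), -160))) = Add(-49, Mul(7, Mul(256, -160))) = Add(-49, Mul(7, -40960)) = Add(-49, -286720) = -286769)
Add(D, Mul(-1, Mul(-232, Add(-320, Function('Z')(5))))) = Add(-286769, Mul(-1, Mul(-232, Add(-320, 14)))) = Add(-286769, Mul(-1, Mul(-232, -306))) = Add(-286769, Mul(-1, 70992)) = Add(-286769, -70992) = -357761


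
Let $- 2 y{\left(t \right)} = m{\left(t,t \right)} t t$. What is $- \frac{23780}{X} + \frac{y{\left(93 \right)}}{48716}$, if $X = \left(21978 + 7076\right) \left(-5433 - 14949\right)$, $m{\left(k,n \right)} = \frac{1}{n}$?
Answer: $- \frac{13188919861}{14424287020824} \approx -0.00091435$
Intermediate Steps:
$X = -592178628$ ($X = 29054 \left(-20382\right) = -592178628$)
$y{\left(t \right)} = - \frac{t}{2}$ ($y{\left(t \right)} = - \frac{\frac{t}{t} t}{2} = - \frac{1 t}{2} = - \frac{t}{2}$)
$- \frac{23780}{X} + \frac{y{\left(93 \right)}}{48716} = - \frac{23780}{-592178628} + \frac{\left(- \frac{1}{2}\right) 93}{48716} = \left(-23780\right) \left(- \frac{1}{592178628}\right) - \frac{93}{97432} = \frac{5945}{148044657} - \frac{93}{97432} = - \frac{13188919861}{14424287020824}$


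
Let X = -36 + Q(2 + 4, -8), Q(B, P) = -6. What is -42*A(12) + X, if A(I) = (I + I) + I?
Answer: -1554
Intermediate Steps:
X = -42 (X = -36 - 6 = -42)
A(I) = 3*I (A(I) = 2*I + I = 3*I)
-42*A(12) + X = -126*12 - 42 = -42*36 - 42 = -1512 - 42 = -1554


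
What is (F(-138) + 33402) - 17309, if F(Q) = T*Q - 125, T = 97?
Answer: 2582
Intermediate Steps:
F(Q) = -125 + 97*Q (F(Q) = 97*Q - 125 = -125 + 97*Q)
(F(-138) + 33402) - 17309 = ((-125 + 97*(-138)) + 33402) - 17309 = ((-125 - 13386) + 33402) - 17309 = (-13511 + 33402) - 17309 = 19891 - 17309 = 2582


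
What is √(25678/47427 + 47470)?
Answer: 2*√26694113462034/47427 ≈ 217.88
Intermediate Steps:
√(25678/47427 + 47470) = √(2251385368/47427) = 2*√26694113462034/47427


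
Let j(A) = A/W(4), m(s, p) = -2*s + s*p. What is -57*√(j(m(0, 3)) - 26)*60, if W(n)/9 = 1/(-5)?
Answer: -3420*I*√26 ≈ -17439.0*I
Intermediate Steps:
W(n) = -9/5 (W(n) = 9/(-5) = 9*(-⅕) = -9/5)
m(s, p) = -2*s + p*s
j(A) = -5*A/9 (j(A) = A/(-9/5) = A*(-5/9) = -5*A/9)
-57*√(j(m(0, 3)) - 26)*60 = -57*√(-0*(-2 + 3) - 26)*60 = -57*√(-0 - 26)*60 = -57*√(-5/9*0 - 26)*60 = -57*√(0 - 26)*60 = -57*I*√26*60 = -3420*I*√26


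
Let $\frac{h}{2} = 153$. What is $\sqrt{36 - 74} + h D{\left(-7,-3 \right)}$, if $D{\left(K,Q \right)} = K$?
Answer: $-2142 + i \sqrt{38} \approx -2142.0 + 6.1644 i$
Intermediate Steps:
$h = 306$ ($h = 2 \cdot 153 = 306$)
$\sqrt{36 - 74} + h D{\left(-7,-3 \right)} = \sqrt{36 - 74} + 306 \left(-7\right) = \sqrt{-38} - 2142 = i \sqrt{38} - 2142 = -2142 + i \sqrt{38}$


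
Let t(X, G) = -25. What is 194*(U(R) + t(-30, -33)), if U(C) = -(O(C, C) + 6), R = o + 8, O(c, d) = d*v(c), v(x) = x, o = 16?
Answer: -117758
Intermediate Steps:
O(c, d) = c*d (O(c, d) = d*c = c*d)
R = 24 (R = 16 + 8 = 24)
U(C) = -6 - C² (U(C) = -(C*C + 6) = -(C² + 6) = -(6 + C²) = -6 - C²)
194*(U(R) + t(-30, -33)) = 194*((-6 - 1*24²) - 25) = 194*((-6 - 1*576) - 25) = 194*((-6 - 576) - 25) = 194*(-582 - 25) = 194*(-607) = -117758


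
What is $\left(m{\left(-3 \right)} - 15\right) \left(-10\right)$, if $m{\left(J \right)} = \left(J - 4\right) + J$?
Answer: $250$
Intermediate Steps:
$m{\left(J \right)} = -4 + 2 J$ ($m{\left(J \right)} = \left(-4 + J\right) + J = -4 + 2 J$)
$\left(m{\left(-3 \right)} - 15\right) \left(-10\right) = \left(\left(-4 + 2 \left(-3\right)\right) - 15\right) \left(-10\right) = \left(\left(-4 - 6\right) - 15\right) \left(-10\right) = \left(-10 - 15\right) \left(-10\right) = \left(-25\right) \left(-10\right) = 250$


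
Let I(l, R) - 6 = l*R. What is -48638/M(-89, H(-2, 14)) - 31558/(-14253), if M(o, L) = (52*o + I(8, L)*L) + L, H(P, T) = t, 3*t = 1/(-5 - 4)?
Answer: 611846545900/48089522229 ≈ 12.723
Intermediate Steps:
I(l, R) = 6 + R*l (I(l, R) = 6 + l*R = 6 + R*l)
t = -1/27 (t = 1/(3*(-5 - 4)) = (⅓)/(-9) = (⅓)*(-⅑) = -1/27 ≈ -0.037037)
H(P, T) = -1/27
M(o, L) = L + 52*o + L*(6 + 8*L) (M(o, L) = (52*o + (6 + L*8)*L) + L = (52*o + (6 + 8*L)*L) + L = (52*o + L*(6 + 8*L)) + L = L + 52*o + L*(6 + 8*L))
-48638/M(-89, H(-2, 14)) - 31558/(-14253) = -48638/(7*(-1/27) + 8*(-1/27)² + 52*(-89)) - 31558/(-14253) = -48638/(-7/27 + 8*(1/729) - 4628) - 31558*(-1/14253) = -48638/(-7/27 + 8/729 - 4628) + 31558/14253 = -48638/(-3373993/729) + 31558/14253 = -48638*(-729/3373993) + 31558/14253 = 35457102/3373993 + 31558/14253 = 611846545900/48089522229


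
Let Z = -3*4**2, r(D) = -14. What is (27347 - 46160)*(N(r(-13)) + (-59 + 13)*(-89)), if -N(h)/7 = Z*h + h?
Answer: 9632256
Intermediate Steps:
Z = -48 (Z = -3*16 = -48)
N(h) = 329*h (N(h) = -7*(-48*h + h) = -(-329)*h = 329*h)
(27347 - 46160)*(N(r(-13)) + (-59 + 13)*(-89)) = (27347 - 46160)*(329*(-14) + (-59 + 13)*(-89)) = -18813*(-4606 - 46*(-89)) = -18813*(-4606 + 4094) = -18813*(-512) = 9632256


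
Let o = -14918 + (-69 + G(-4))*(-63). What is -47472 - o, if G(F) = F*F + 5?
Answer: -35578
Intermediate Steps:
G(F) = 5 + F² (G(F) = F² + 5 = 5 + F²)
o = -11894 (o = -14918 + (-69 + (5 + (-4)²))*(-63) = -14918 + (-69 + (5 + 16))*(-63) = -14918 + (-69 + 21)*(-63) = -14918 - 48*(-63) = -14918 + 3024 = -11894)
-47472 - o = -47472 - 1*(-11894) = -47472 + 11894 = -35578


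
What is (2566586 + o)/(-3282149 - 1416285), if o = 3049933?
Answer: -5616519/4698434 ≈ -1.1954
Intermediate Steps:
(2566586 + o)/(-3282149 - 1416285) = (2566586 + 3049933)/(-3282149 - 1416285) = 5616519/(-4698434) = 5616519*(-1/4698434) = -5616519/4698434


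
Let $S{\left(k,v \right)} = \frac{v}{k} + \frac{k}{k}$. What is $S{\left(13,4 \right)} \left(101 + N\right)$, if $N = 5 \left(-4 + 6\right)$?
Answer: $\frac{1887}{13} \approx 145.15$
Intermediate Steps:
$S{\left(k,v \right)} = 1 + \frac{v}{k}$ ($S{\left(k,v \right)} = \frac{v}{k} + 1 = 1 + \frac{v}{k}$)
$N = 10$ ($N = 5 \cdot 2 = 10$)
$S{\left(13,4 \right)} \left(101 + N\right) = \frac{13 + 4}{13} \left(101 + 10\right) = \frac{1}{13} \cdot 17 \cdot 111 = \frac{17}{13} \cdot 111 = \frac{1887}{13}$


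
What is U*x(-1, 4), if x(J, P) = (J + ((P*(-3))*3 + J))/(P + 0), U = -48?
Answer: 456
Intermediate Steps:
x(J, P) = (-9*P + 2*J)/P (x(J, P) = (J + (-3*P*3 + J))/P = (J + (-9*P + J))/P = (J + (J - 9*P))/P = (-9*P + 2*J)/P)
U*x(-1, 4) = -48*(-9 + 2*(-1)/4) = -48*(-9 + 2*(-1)*(¼)) = -48*(-9 - ½) = -48*(-19/2) = 456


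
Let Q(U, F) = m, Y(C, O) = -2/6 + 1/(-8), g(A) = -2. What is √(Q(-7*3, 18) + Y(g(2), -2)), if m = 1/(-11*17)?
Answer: I*√2334882/2244 ≈ 0.68094*I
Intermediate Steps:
Y(C, O) = -11/24 (Y(C, O) = -2*⅙ + 1*(-⅛) = -⅓ - ⅛ = -11/24)
m = -1/187 (m = -1/11*1/17 = -1/187 ≈ -0.0053476)
Q(U, F) = -1/187
√(Q(-7*3, 18) + Y(g(2), -2)) = √(-1/187 - 11/24) = √(-2081/4488) = I*√2334882/2244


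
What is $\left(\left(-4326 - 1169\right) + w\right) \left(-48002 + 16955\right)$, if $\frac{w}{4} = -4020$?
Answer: $669839025$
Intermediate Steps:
$w = -16080$ ($w = 4 \left(-4020\right) = -16080$)
$\left(\left(-4326 - 1169\right) + w\right) \left(-48002 + 16955\right) = \left(\left(-4326 - 1169\right) - 16080\right) \left(-48002 + 16955\right) = \left(-5495 - 16080\right) \left(-31047\right) = \left(-21575\right) \left(-31047\right) = 669839025$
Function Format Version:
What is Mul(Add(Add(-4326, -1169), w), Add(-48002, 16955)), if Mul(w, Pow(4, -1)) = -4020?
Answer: 669839025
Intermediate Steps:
w = -16080 (w = Mul(4, -4020) = -16080)
Mul(Add(Add(-4326, -1169), w), Add(-48002, 16955)) = Mul(Add(Add(-4326, -1169), -16080), Add(-48002, 16955)) = Mul(Add(-5495, -16080), -31047) = Mul(-21575, -31047) = 669839025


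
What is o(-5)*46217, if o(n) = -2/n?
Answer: 92434/5 ≈ 18487.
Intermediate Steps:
o(-5)*46217 = -2/(-5)*46217 = -2*(-⅕)*46217 = (⅖)*46217 = 92434/5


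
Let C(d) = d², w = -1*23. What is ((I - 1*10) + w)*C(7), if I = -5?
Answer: -1862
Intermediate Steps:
w = -23
((I - 1*10) + w)*C(7) = ((-5 - 1*10) - 23)*7² = ((-5 - 10) - 23)*49 = (-15 - 23)*49 = -38*49 = -1862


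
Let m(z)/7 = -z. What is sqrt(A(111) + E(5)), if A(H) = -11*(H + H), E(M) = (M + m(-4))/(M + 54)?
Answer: 3*I*sqrt(944295)/59 ≈ 49.411*I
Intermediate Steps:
m(z) = -7*z (m(z) = 7*(-z) = -7*z)
E(M) = (28 + M)/(54 + M) (E(M) = (M - 7*(-4))/(M + 54) = (M + 28)/(54 + M) = (28 + M)/(54 + M))
A(H) = -22*H
sqrt(A(111) + E(5)) = sqrt(-22*111 + (28 + 5)/(54 + 5)) = sqrt(-2442 + 33/59) = sqrt(-144045/59) = 3*I*sqrt(944295)/59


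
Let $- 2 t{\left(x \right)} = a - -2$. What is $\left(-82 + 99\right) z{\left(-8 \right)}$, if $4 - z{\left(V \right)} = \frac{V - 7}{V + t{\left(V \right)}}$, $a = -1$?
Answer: $38$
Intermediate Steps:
$t{\left(x \right)} = - \frac{1}{2}$ ($t{\left(x \right)} = - \frac{-1 - -2}{2} = - \frac{-1 + 2}{2} = \left(- \frac{1}{2}\right) 1 = - \frac{1}{2}$)
$z{\left(V \right)} = 4 - \frac{-7 + V}{- \frac{1}{2} + V}$ ($z{\left(V \right)} = 4 - \frac{V - 7}{V - \frac{1}{2}} = 4 - \frac{-7 + V}{- \frac{1}{2} + V}$)
$\left(-82 + 99\right) z{\left(-8 \right)} = \left(-82 + 99\right) \frac{2 \left(5 + 3 \left(-8\right)\right)}{-1 + 2 \left(-8\right)} = 17 \frac{2 \left(5 - 24\right)}{-1 - 16} = 17 \cdot 2 \frac{1}{-17} \left(-19\right) = 17 \cdot 2 \left(- \frac{1}{17}\right) \left(-19\right) = 17 \cdot \frac{38}{17} = 38$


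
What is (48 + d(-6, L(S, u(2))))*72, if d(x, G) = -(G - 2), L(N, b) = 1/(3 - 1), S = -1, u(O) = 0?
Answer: 3564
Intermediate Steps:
L(N, b) = 1/2
d(x, G) = 2 - G (d(x, G) = -(-2 + G) = 2 - G)
(48 + d(-6, L(S, u(2))))*72 = (48 + (2 - 1*1/2))*72 = (48 + (2 - 1/2))*72 = (48 + 3/2)*72 = (99/2)*72 = 3564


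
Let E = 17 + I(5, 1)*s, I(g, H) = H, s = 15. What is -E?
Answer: -32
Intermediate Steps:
E = 32 (E = 17 + 1*15 = 17 + 15 = 32)
-E = -1*32 = -32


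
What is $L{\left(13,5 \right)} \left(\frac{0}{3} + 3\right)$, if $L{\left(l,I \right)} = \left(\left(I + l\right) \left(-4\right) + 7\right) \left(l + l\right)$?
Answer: $-5070$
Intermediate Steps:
$L{\left(l,I \right)} = 2 l \left(7 - 4 I - 4 l\right)$ ($L{\left(l,I \right)} = \left(\left(- 4 I - 4 l\right) + 7\right) 2 l = \left(7 - 4 I - 4 l\right) 2 l = 2 l \left(7 - 4 I - 4 l\right)$)
$L{\left(13,5 \right)} \left(\frac{0}{3} + 3\right) = 2 \cdot 13 \left(7 - 20 - 52\right) \left(\frac{0}{3} + 3\right) = 2 \cdot 13 \left(7 - 20 - 52\right) \left(0 \cdot \frac{1}{3} + 3\right) = 2 \cdot 13 \left(-65\right) \left(0 + 3\right) = \left(-1690\right) 3 = -5070$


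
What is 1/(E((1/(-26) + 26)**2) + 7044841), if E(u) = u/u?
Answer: 1/7044842 ≈ 1.4195e-7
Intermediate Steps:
E(u) = 1
1/(E((1/(-26) + 26)**2) + 7044841) = 1/(1 + 7044841) = 1/7044842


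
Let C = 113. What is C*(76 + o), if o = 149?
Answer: 25425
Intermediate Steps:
C*(76 + o) = 113*(76 + 149) = 113*225 = 25425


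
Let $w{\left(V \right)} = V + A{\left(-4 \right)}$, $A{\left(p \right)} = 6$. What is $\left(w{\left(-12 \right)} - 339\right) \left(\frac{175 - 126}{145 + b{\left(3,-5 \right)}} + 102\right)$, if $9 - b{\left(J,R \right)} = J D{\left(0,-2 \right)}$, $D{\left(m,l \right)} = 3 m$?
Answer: $- \frac{776595}{22} \approx -35300.0$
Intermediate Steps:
$b{\left(J,R \right)} = 9$ ($b{\left(J,R \right)} = 9 - J 3 \cdot 0 = 9 - J 0 = 9 - 0 = 9 + 0 = 9$)
$w{\left(V \right)} = 6 + V$ ($w{\left(V \right)} = V + 6 = 6 + V$)
$\left(w{\left(-12 \right)} - 339\right) \left(\frac{175 - 126}{145 + b{\left(3,-5 \right)}} + 102\right) = \left(\left(6 - 12\right) - 339\right) \left(\frac{175 - 126}{145 + 9} + 102\right) = \left(-6 - 339\right) \left(\frac{49}{154} + 102\right) = - 345 \left(49 \cdot \frac{1}{154} + 102\right) = - 345 \left(\frac{7}{22} + 102\right) = \left(-345\right) \frac{2251}{22} = - \frac{776595}{22}$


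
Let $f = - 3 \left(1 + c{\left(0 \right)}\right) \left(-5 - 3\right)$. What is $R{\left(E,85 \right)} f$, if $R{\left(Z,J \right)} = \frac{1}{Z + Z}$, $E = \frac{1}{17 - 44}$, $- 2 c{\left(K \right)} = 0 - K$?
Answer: $-324$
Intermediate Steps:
$c{\left(K \right)} = \frac{K}{2}$ ($c{\left(K \right)} = - \frac{0 - K}{2} = - \frac{\left(-1\right) K}{2} = \frac{K}{2}$)
$E = - \frac{1}{27}$ ($E = \frac{1}{-27} = - \frac{1}{27} \approx -0.037037$)
$R{\left(Z,J \right)} = \frac{1}{2 Z}$
$f = 24$ ($f = - 3 \left(1 + \frac{1}{2} \cdot 0\right) \left(-5 - 3\right) = - 3 \left(1 + 0\right) \left(-8\right) = - 3 \cdot 1 \left(-8\right) = \left(-3\right) \left(-8\right) = 24$)
$R{\left(E,85 \right)} f = \frac{1}{2 \left(- \frac{1}{27}\right)} 24 = \frac{1}{2} \left(-27\right) 24 = \left(- \frac{27}{2}\right) 24 = -324$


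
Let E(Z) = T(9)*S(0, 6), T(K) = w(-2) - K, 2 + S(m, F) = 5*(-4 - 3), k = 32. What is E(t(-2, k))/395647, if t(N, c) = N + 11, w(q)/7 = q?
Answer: 851/395647 ≈ 0.0021509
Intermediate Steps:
w(q) = 7*q
S(m, F) = -37 (S(m, F) = -2 + 5*(-4 - 3) = -2 + 5*(-7) = -2 - 35 = -37)
T(K) = -14 - K (T(K) = 7*(-2) - K = -14 - K)
t(N, c) = 11 + N
E(Z) = 851 (E(Z) = (-14 - 1*9)*(-37) = (-14 - 9)*(-37) = -23*(-37) = 851)
E(t(-2, k))/395647 = 851/395647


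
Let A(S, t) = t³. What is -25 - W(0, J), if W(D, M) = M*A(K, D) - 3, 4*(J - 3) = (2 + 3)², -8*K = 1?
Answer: -22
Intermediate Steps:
K = -⅛ (K = -⅛*1 = -⅛ ≈ -0.12500)
J = 37/4 (J = 3 + (2 + 3)²/4 = 3 + (¼)*5² = 3 + (¼)*25 = 3 + 25/4 = 37/4 ≈ 9.2500)
W(D, M) = -3 + M*D³ (W(D, M) = M*D³ - 3 = -3 + M*D³)
-25 - W(0, J) = -25 - (-3 + (37/4)*0³) = -25 - (-3 + (37/4)*0) = -25 - (-3 + 0) = -25 - 1*(-3) = -25 + 3 = -22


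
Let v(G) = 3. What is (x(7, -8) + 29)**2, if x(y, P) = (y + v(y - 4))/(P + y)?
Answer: 361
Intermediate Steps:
x(y, P) = (3 + y)/(P + y) (x(y, P) = (y + 3)/(P + y) = (3 + y)/(P + y))
(x(7, -8) + 29)**2 = ((3 + 7)/(-8 + 7) + 29)**2 = (10/(-1) + 29)**2 = (-1*10 + 29)**2 = (-10 + 29)**2 = 19**2 = 361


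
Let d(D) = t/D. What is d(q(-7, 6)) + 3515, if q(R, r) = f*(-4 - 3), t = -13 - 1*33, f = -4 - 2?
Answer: 73792/21 ≈ 3513.9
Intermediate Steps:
f = -6
t = -46 (t = -13 - 33 = -46)
q(R, r) = 42 (q(R, r) = -6*(-4 - 3) = -6*(-7) = 42)
d(D) = -46/D
d(q(-7, 6)) + 3515 = -46/42 + 3515 = -46*1/42 + 3515 = -23/21 + 3515 = 73792/21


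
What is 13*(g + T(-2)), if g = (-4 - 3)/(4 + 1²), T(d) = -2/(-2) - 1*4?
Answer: -286/5 ≈ -57.200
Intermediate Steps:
T(d) = -3 (T(d) = -2*(-½) - 4 = 1 - 4 = -3)
g = -7/5 (g = -7/(4 + 1) = -7/5 ≈ -1.4000)
13*(g + T(-2)) = 13*(-7/5 - 3) = 13*(-22/5) = -286/5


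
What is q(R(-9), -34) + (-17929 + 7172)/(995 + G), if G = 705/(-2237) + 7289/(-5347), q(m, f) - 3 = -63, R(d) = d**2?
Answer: -841548508543/11881357677 ≈ -70.829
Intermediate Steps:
q(m, f) = -60 (q(m, f) = 3 - 63 = -60)
G = -20075128/11961239 (G = 705*(-1/2237) + 7289*(-1/5347) = -705/2237 - 7289/5347 = -20075128/11961239 ≈ -1.6783)
q(R(-9), -34) + (-17929 + 7172)/(995 + G) = -60 + (-17929 + 7172)/(995 - 20075128/11961239) = -60 - 10757/11881357677/11961239 = -60 - 10757*11961239/11881357677 = -60 - 128667047923/11881357677 = -841548508543/11881357677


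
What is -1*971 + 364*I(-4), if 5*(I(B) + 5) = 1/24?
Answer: -83639/30 ≈ -2788.0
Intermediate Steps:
I(B) = -599/120 (I(B) = -5 + (⅕)/24 = -5 + (⅕)*(1/24) = -5 + 1/120 = -599/120)
-1*971 + 364*I(-4) = -1*971 + 364*(-599/120) = -971 - 54509/30 = -83639/30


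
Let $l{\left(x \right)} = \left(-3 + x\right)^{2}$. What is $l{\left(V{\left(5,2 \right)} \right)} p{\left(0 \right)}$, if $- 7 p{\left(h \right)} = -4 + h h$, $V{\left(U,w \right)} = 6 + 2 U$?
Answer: $\frac{676}{7} \approx 96.571$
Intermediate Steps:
$p{\left(h \right)} = \frac{4}{7} - \frac{h^{2}}{7}$ ($p{\left(h \right)} = - \frac{-4 + h h}{7} = - \frac{-4 + h^{2}}{7} = \frac{4}{7} - \frac{h^{2}}{7}$)
$l{\left(V{\left(5,2 \right)} \right)} p{\left(0 \right)} = \left(-3 + \left(6 + 2 \cdot 5\right)\right)^{2} \left(\frac{4}{7} - \frac{0^{2}}{7}\right) = \left(-3 + \left(6 + 10\right)\right)^{2} \left(\frac{4}{7} - 0\right) = \left(-3 + 16\right)^{2} \left(\frac{4}{7} + 0\right) = 13^{2} \cdot \frac{4}{7} = 169 \cdot \frac{4}{7} = \frac{676}{7}$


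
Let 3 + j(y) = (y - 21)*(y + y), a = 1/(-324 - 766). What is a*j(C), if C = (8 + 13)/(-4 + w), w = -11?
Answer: -1493/27250 ≈ -0.054789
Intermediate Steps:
a = -1/1090 (a = 1/(-1090) = -1/1090 ≈ -0.00091743)
C = -7/5 (C = (8 + 13)/(-4 - 11) = 21/(-15) = 21*(-1/15) = -7/5 ≈ -1.4000)
j(y) = -3 + 2*y*(-21 + y) (j(y) = -3 + (y - 21)*(y + y) = -3 + (-21 + y)*(2*y) = -3 + 2*y*(-21 + y))
a*j(C) = -(-3 - 42*(-7/5) + 2*(-7/5)**2)/1090 = -(-3 + 294/5 + 2*(49/25))/1090 = -(-3 + 294/5 + 98/25)/1090 = -1/1090*1493/25 = -1493/27250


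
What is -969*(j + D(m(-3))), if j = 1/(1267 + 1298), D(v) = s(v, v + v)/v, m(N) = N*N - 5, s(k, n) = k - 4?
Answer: -17/45 ≈ -0.37778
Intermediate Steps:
s(k, n) = -4 + k
m(N) = -5 + N**2 (m(N) = N**2 - 5 = -5 + N**2)
D(v) = (-4 + v)/v
j = 1/2565 ≈ 0.00038986
-969*(j + D(m(-3))) = -969*(1/2565 + (-4 + (-5 + (-3)**2))/(-5 + (-3)**2)) = -969*(1/2565 + (-4 + (-5 + 9))/(-5 + 9)) = -969*(1/2565 + (-4 + 4)/4) = -969*(1/2565 + (1/4)*0) = -969*(1/2565 + 0) = -969*1/2565 = -17/45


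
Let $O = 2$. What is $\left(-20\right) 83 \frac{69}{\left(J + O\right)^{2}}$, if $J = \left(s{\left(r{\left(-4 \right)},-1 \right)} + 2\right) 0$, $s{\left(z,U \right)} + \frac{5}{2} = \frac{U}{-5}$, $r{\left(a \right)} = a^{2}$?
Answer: $-28635$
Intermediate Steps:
$s{\left(z,U \right)} = - \frac{5}{2} - \frac{U}{5}$ ($s{\left(z,U \right)} = - \frac{5}{2} + \frac{U}{-5} = - \frac{5}{2} + U \left(- \frac{1}{5}\right) = - \frac{5}{2} - \frac{U}{5}$)
$J = 0$ ($J = \left(\left(- \frac{5}{2} - - \frac{1}{5}\right) + 2\right) 0 = \left(\left(- \frac{5}{2} + \frac{1}{5}\right) + 2\right) 0 = \left(- \frac{23}{10} + 2\right) 0 = \left(- \frac{3}{10}\right) 0 = 0$)
$\left(-20\right) 83 \frac{69}{\left(J + O\right)^{2}} = \left(-20\right) 83 \frac{69}{\left(0 + 2\right)^{2}} = - 1660 \frac{69}{2^{2}} = - 1660 \cdot \frac{69}{4} = - 1660 \cdot 69 \cdot \frac{1}{4} = \left(-1660\right) \frac{69}{4} = -28635$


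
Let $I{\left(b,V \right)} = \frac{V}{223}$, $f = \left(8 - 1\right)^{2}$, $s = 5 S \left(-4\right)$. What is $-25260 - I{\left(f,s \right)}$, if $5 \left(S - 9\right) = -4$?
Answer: $- \frac{5632816}{223} \approx -25259.0$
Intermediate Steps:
$S = \frac{41}{5}$ ($S = 9 + \frac{1}{5} \left(-4\right) = 9 - \frac{4}{5} = \frac{41}{5} \approx 8.2$)
$s = -164$ ($s = 5 \cdot \frac{41}{5} \left(-4\right) = 41 \left(-4\right) = -164$)
$f = 49$ ($f = 7^{2} = 49$)
$I{\left(b,V \right)} = \frac{V}{223}$ ($I{\left(b,V \right)} = V \frac{1}{223} = \frac{V}{223}$)
$-25260 - I{\left(f,s \right)} = -25260 - \frac{1}{223} \left(-164\right) = -25260 - - \frac{164}{223} = -25260 + \frac{164}{223} = - \frac{5632816}{223}$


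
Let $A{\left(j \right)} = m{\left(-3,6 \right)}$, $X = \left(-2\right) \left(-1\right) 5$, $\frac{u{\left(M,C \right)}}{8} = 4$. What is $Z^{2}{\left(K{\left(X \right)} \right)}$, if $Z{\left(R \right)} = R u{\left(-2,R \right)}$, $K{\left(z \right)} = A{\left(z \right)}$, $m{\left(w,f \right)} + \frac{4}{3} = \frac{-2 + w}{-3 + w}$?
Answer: $256$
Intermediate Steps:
$u{\left(M,C \right)} = 32$ ($u{\left(M,C \right)} = 8 \cdot 4 = 32$)
$m{\left(w,f \right)} = - \frac{4}{3} + \frac{-2 + w}{-3 + w}$
$X = 10$ ($X = 2 \cdot 5 = 10$)
$A{\left(j \right)} = - \frac{1}{2}$ ($A{\left(j \right)} = \frac{6 - -3}{3 \left(-3 - 3\right)} = \frac{6 + 3}{3 \left(-6\right)} = \frac{1}{3} \left(- \frac{1}{6}\right) 9 = - \frac{1}{2}$)
$K{\left(z \right)} = - \frac{1}{2}$
$Z{\left(R \right)} = 32 R$ ($Z{\left(R \right)} = R 32 = 32 R$)
$Z^{2}{\left(K{\left(X \right)} \right)} = \left(32 \left(- \frac{1}{2}\right)\right)^{2} = \left(-16\right)^{2} = 256$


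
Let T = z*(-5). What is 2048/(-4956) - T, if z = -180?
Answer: -1115612/1239 ≈ -900.41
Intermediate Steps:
T = 900 (T = -180*(-5) = 900)
2048/(-4956) - T = 2048/(-4956) - 1*900 = 2048*(-1/4956) - 900 = -512/1239 - 900 = -1115612/1239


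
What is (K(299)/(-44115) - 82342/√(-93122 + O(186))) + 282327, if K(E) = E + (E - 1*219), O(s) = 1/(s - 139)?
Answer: 12454855226/44115 + 82342*I*√205706451/4376733 ≈ 2.8233e+5 + 269.83*I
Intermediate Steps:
O(s) = 1/(-139 + s)
K(E) = -219 + 2*E (K(E) = E + (E - 219) = E + (-219 + E) = -219 + 2*E)
(K(299)/(-44115) - 82342/√(-93122 + O(186))) + 282327 = ((-219 + 2*299)/(-44115) - 82342/√(-93122 + 1/(-139 + 186))) + 282327 = ((-219 + 598)*(-1/44115) - 82342/√(-93122 + 1/47)) + 282327 = (379*(-1/44115) - 82342/√(-93122 + 1/47)) + 282327 = (-379/44115 - 82342*(-I*√205706451/4376733)) + 282327 = (-379/44115 - (-82342)*I*√205706451/4376733) + 282327 = (-379/44115 + 82342*I*√205706451/4376733) + 282327 = 12454855226/44115 + 82342*I*√205706451/4376733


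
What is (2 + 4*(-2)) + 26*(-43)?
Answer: -1124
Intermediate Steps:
(2 + 4*(-2)) + 26*(-43) = (2 - 8) - 1118 = -6 - 1118 = -1124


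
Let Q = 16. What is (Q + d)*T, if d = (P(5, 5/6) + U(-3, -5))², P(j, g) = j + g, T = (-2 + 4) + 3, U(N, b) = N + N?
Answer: 2885/36 ≈ 80.139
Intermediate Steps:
U(N, b) = 2*N
T = 5 (T = 2 + 3 = 5)
P(j, g) = g + j
d = 1/36 (d = ((5/6 + 5) + 2*(-3))² = ((5*(⅙) + 5) - 6)² = ((⅚ + 5) - 6)² = (35/6 - 6)² = (-⅙)² = 1/36 ≈ 0.027778)
(Q + d)*T = (16 + 1/36)*5 = (577/36)*5 = 2885/36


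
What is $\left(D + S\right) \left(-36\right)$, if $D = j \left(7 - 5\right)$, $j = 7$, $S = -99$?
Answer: $3060$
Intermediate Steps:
$D = 14$ ($D = 7 \left(7 - 5\right) = 7 \cdot 2 = 14$)
$\left(D + S\right) \left(-36\right) = \left(14 - 99\right) \left(-36\right) = \left(-85\right) \left(-36\right) = 3060$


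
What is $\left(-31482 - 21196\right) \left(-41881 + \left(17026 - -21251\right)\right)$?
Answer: $189851512$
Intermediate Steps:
$\left(-31482 - 21196\right) \left(-41881 + \left(17026 - -21251\right)\right) = - 52678 \left(-41881 + \left(17026 + 21251\right)\right) = - 52678 \left(-41881 + 38277\right) = \left(-52678\right) \left(-3604\right) = 189851512$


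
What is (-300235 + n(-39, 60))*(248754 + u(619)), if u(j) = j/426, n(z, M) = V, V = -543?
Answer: -15936695711147/213 ≈ -7.4820e+10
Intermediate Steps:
n(z, M) = -543
u(j) = j/426 (u(j) = j*(1/426) = j/426)
(-300235 + n(-39, 60))*(248754 + u(619)) = (-300235 - 543)*(248754 + (1/426)*619) = -300778*(248754 + 619/426) = -300778*105969823/426 = -15936695711147/213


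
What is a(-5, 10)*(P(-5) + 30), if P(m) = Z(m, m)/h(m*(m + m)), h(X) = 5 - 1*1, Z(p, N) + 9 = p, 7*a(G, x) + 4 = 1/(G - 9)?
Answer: -3021/196 ≈ -15.413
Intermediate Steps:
a(G, x) = -4/7 + 1/(7*(-9 + G)) (a(G, x) = -4/7 + 1/(7*(G - 9)) = -4/7 + 1/(7*(-9 + G)))
Z(p, N) = -9 + p
h(X) = 4 (h(X) = 5 - 1 = 4)
P(m) = -9/4 + m/4 (P(m) = (-9 + m)/4 = (-9 + m)*(1/4) = -9/4 + m/4)
a(-5, 10)*(P(-5) + 30) = ((37 - 4*(-5))/(7*(-9 - 5)))*((-9/4 + (1/4)*(-5)) + 30) = ((1/7)*(37 + 20)/(-14))*((-9/4 - 5/4) + 30) = ((1/7)*(-1/14)*57)*(-7/2 + 30) = -57/98*53/2 = -3021/196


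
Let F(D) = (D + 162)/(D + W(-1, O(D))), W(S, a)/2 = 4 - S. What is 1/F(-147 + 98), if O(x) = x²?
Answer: -39/113 ≈ -0.34513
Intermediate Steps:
W(S, a) = 8 - 2*S (W(S, a) = 2*(4 - S) = 8 - 2*S)
F(D) = (162 + D)/(10 + D) (F(D) = (D + 162)/(D + (8 - 2*(-1))) = (162 + D)/(D + (8 + 2)) = (162 + D)/(D + 10) = (162 + D)/(10 + D))
1/F(-147 + 98) = 1/((162 + (-147 + 98))/(10 + (-147 + 98))) = 1/((162 - 49)/(10 - 49)) = 1/(113/(-39)) = 1/(-1/39*113) = 1/(-113/39) = -39/113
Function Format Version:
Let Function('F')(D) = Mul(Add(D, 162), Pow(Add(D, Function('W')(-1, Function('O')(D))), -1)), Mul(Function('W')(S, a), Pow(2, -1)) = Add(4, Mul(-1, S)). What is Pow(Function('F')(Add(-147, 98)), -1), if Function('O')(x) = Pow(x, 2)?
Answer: Rational(-39, 113) ≈ -0.34513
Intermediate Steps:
Function('W')(S, a) = Add(8, Mul(-2, S)) (Function('W')(S, a) = Mul(2, Add(4, Mul(-1, S))) = Add(8, Mul(-2, S)))
Function('F')(D) = Mul(Pow(Add(10, D), -1), Add(162, D)) (Function('F')(D) = Mul(Add(D, 162), Pow(Add(D, Add(8, Mul(-2, -1))), -1)) = Mul(Add(162, D), Pow(Add(D, Add(8, 2)), -1)) = Mul(Add(162, D), Pow(Add(D, 10), -1)) = Mul(Add(162, D), Pow(Add(10, D), -1)) = Mul(Pow(Add(10, D), -1), Add(162, D)))
Pow(Function('F')(Add(-147, 98)), -1) = Pow(Mul(Pow(Add(10, Add(-147, 98)), -1), Add(162, Add(-147, 98))), -1) = Pow(Mul(Pow(Add(10, -49), -1), Add(162, -49)), -1) = Pow(Mul(Pow(-39, -1), 113), -1) = Pow(Mul(Rational(-1, 39), 113), -1) = Pow(Rational(-113, 39), -1) = Rational(-39, 113)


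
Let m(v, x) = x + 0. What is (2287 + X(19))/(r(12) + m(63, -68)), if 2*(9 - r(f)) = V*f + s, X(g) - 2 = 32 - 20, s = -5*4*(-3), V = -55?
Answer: 2301/241 ≈ 9.5477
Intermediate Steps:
m(v, x) = x
s = 60 (s = -20*(-3) = 60)
X(g) = 14 (X(g) = 2 + (32 - 20) = 2 + 12 = 14)
r(f) = -21 + 55*f/2 (r(f) = 9 - (-55*f + 60)/2 = 9 - (60 - 55*f)/2 = 9 + (-30 + 55*f/2) = -21 + 55*f/2)
(2287 + X(19))/(r(12) + m(63, -68)) = (2287 + 14)/((-21 + (55/2)*12) - 68) = 2301/((-21 + 330) - 68) = 2301/(309 - 68) = 2301/241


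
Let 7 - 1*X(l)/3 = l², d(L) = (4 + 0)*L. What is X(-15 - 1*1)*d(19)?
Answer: -56772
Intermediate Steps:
d(L) = 4*L
X(l) = 21 - 3*l²
X(-15 - 1*1)*d(19) = (21 - 3*(-15 - 1*1)²)*(4*19) = (21 - 3*(-15 - 1)²)*76 = (21 - 3*(-16)²)*76 = (21 - 3*256)*76 = (21 - 768)*76 = -747*76 = -56772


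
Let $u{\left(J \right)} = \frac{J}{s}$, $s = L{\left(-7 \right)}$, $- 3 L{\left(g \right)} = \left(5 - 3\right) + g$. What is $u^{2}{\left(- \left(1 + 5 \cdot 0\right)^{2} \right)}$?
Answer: $\frac{9}{25} \approx 0.36$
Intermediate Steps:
$L{\left(g \right)} = - \frac{2}{3} - \frac{g}{3}$ ($L{\left(g \right)} = - \frac{\left(5 - 3\right) + g}{3} = - \frac{2 + g}{3} = - \frac{2}{3} - \frac{g}{3}$)
$s = \frac{5}{3}$ ($s = - \frac{2}{3} - - \frac{7}{3} = - \frac{2}{3} + \frac{7}{3} = \frac{5}{3} \approx 1.6667$)
$u{\left(J \right)} = \frac{3 J}{5}$ ($u{\left(J \right)} = \frac{J}{\frac{5}{3}} = J \frac{3}{5} = \frac{3 J}{5}$)
$u^{2}{\left(- \left(1 + 5 \cdot 0\right)^{2} \right)} = \left(\frac{3 \left(- \left(1 + 5 \cdot 0\right)^{2}\right)}{5}\right)^{2} = \left(\frac{3 \left(- \left(1 + 0\right)^{2}\right)}{5}\right)^{2} = \left(\frac{3 \left(- 1^{2}\right)}{5}\right)^{2} = \left(\frac{3 \left(\left(-1\right) 1\right)}{5}\right)^{2} = \left(\frac{3}{5} \left(-1\right)\right)^{2} = \left(- \frac{3}{5}\right)^{2} = \frac{9}{25}$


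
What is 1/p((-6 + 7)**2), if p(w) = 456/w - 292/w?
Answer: 1/164 ≈ 0.0060976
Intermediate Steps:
p(w) = 164/w
1/p((-6 + 7)**2) = 1/(164/((-6 + 7)**2)) = 1/(164/(1**2)) = 1/(164/1) = 1/(164*1) = 1/164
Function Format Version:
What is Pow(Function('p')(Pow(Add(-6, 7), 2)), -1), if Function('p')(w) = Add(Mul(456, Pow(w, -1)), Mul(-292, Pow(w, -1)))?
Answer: Rational(1, 164) ≈ 0.0060976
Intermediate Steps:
Function('p')(w) = Mul(164, Pow(w, -1))
Pow(Function('p')(Pow(Add(-6, 7), 2)), -1) = Pow(Mul(164, Pow(Pow(Add(-6, 7), 2), -1)), -1) = Pow(Mul(164, Pow(Pow(1, 2), -1)), -1) = Pow(Mul(164, Pow(1, -1)), -1) = Pow(Mul(164, 1), -1) = Pow(164, -1) = Rational(1, 164)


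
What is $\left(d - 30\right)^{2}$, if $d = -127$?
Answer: $24649$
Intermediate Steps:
$\left(d - 30\right)^{2} = \left(-127 - 30\right)^{2} = \left(-157\right)^{2} = 24649$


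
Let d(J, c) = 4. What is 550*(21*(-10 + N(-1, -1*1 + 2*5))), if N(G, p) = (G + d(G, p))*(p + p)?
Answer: 508200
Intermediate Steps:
N(G, p) = 2*p*(4 + G) (N(G, p) = (G + 4)*(p + p) = (4 + G)*(2*p) = 2*p*(4 + G))
550*(21*(-10 + N(-1, -1*1 + 2*5))) = 550*(21*(-10 + 2*(-1*1 + 2*5)*(4 - 1))) = 550*(21*(-10 + 2*(-1 + 10)*3)) = 550*(21*(-10 + 2*9*3)) = 550*(21*(-10 + 54)) = 550*(21*44) = 550*924 = 508200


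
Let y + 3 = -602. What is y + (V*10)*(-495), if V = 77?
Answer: -381755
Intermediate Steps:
y = -605 (y = -3 - 602 = -605)
y + (V*10)*(-495) = -605 + (77*10)*(-495) = -605 + 770*(-495) = -605 - 381150 = -381755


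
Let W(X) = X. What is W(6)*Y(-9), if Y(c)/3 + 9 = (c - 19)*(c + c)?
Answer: 8910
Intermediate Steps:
Y(c) = -27 + 6*c*(-19 + c) (Y(c) = -27 + 3*((c - 19)*(c + c)) = -27 + 3*((-19 + c)*(2*c)) = -27 + 3*(2*c*(-19 + c)) = -27 + 6*c*(-19 + c))
W(6)*Y(-9) = 6*(-27 - 114*(-9) + 6*(-9)**2) = 6*(-27 + 1026 + 6*81) = 6*(-27 + 1026 + 486) = 6*1485 = 8910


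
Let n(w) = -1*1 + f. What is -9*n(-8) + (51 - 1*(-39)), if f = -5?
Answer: 144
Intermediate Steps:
n(w) = -6 (n(w) = -1*1 - 5 = -1 - 5 = -6)
-9*n(-8) + (51 - 1*(-39)) = -9*(-6) + (51 - 1*(-39)) = 54 + (51 + 39) = 54 + 90 = 144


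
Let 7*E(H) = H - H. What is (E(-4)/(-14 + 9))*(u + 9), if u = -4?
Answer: 0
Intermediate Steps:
E(H) = 0 (E(H) = (H - H)/7 = (⅐)*0 = 0)
(E(-4)/(-14 + 9))*(u + 9) = (0/(-14 + 9))*(-4 + 9) = (0/(-5))*5 = (0*(-⅕))*5 = 0*5 = 0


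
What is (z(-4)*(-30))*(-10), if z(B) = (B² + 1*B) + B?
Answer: 2400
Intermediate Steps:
z(B) = B² + 2*B (z(B) = (B² + B) + B = (B + B²) + B = B² + 2*B)
(z(-4)*(-30))*(-10) = (-4*(2 - 4)*(-30))*(-10) = (-4*(-2)*(-30))*(-10) = (8*(-30))*(-10) = -240*(-10) = 2400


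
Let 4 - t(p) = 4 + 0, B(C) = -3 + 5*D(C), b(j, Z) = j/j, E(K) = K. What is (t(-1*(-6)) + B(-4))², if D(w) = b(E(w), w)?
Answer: 4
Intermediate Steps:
b(j, Z) = 1
D(w) = 1
B(C) = 2 (B(C) = -3 + 5*1 = -3 + 5 = 2)
t(p) = 0 (t(p) = 4 - (4 + 0) = 4 - 1*4 = 4 - 4 = 0)
(t(-1*(-6)) + B(-4))² = (0 + 2)² = 2² = 4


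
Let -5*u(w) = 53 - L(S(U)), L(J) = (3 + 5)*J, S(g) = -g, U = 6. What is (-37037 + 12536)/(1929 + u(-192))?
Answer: -122505/9544 ≈ -12.836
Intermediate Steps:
L(J) = 8*J
u(w) = -101/5 (u(w) = -(53 - 8*(-1*6))/5 = -(53 - 8*(-6))/5 = -(53 - 1*(-48))/5 = -(53 + 48)/5 = -⅕*101 = -101/5)
(-37037 + 12536)/(1929 + u(-192)) = (-37037 + 12536)/(1929 - 101/5) = -24501/9544/5 = -24501*5/9544 = -122505/9544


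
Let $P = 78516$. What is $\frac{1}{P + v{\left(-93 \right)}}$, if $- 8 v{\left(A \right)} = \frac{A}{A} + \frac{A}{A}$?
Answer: $\frac{4}{314063} \approx 1.2736 \cdot 10^{-5}$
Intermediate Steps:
$v{\left(A \right)} = - \frac{1}{4}$ ($v{\left(A \right)} = - \frac{\frac{A}{A} + \frac{A}{A}}{8} = - \frac{1 + 1}{8} = \left(- \frac{1}{8}\right) 2 = - \frac{1}{4}$)
$\frac{1}{P + v{\left(-93 \right)}} = \frac{1}{78516 - \frac{1}{4}} = \frac{1}{\frac{314063}{4}} = \frac{4}{314063}$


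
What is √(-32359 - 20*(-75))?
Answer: I*√30859 ≈ 175.67*I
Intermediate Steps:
√(-32359 - 20*(-75)) = √(-32359 - 4*(-375)) = √(-32359 + 1500) = √(-30859) = I*√30859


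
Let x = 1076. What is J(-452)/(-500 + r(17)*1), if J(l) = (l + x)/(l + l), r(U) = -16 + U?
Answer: 78/56387 ≈ 0.0013833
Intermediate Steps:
J(l) = (1076 + l)/(2*l) (J(l) = (l + 1076)/(l + l) = (1076 + l)/((2*l)) = (1076 + l)*(1/(2*l)) = (1076 + l)/(2*l))
J(-452)/(-500 + r(17)*1) = ((1/2)*(1076 - 452)/(-452))/(-500 + (-16 + 17)*1) = ((1/2)*(-1/452)*624)/(-500 + 1*1) = -78/(113*(-500 + 1)) = -78/113/(-499) = -78/113*(-1/499) = 78/56387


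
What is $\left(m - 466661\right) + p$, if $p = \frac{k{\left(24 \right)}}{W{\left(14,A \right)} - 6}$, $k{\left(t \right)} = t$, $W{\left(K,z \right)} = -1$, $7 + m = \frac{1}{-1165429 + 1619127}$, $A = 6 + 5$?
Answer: $- \frac{211727893799}{453698} \approx -4.6667 \cdot 10^{5}$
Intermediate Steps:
$A = 11$
$m = - \frac{3175885}{453698}$ ($m = -7 + \frac{1}{-1165429 + 1619127} = -7 + \frac{1}{453698} = - \frac{3175885}{453698} \approx -7.0$)
$p = - \frac{24}{7}$ ($p = \frac{24}{-1 - 6} = \frac{24}{-7} = 24 \left(- \frac{1}{7}\right) = - \frac{24}{7} \approx -3.4286$)
$\left(m - 466661\right) + p = \left(- \frac{3175885}{453698} - 466661\right) - \frac{24}{7} = - \frac{211726338263}{453698} - \frac{24}{7} = - \frac{211727893799}{453698}$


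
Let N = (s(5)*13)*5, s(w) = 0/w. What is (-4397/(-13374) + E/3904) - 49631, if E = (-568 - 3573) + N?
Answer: -1295688376211/26106048 ≈ -49632.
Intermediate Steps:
s(w) = 0
N = 0 (N = (0*13)*5 = 0*5 = 0)
E = -4141 (E = (-568 - 3573) + 0 = -4141 + 0 = -4141)
(-4397/(-13374) + E/3904) - 49631 = (-4397/(-13374) - 4141/3904) - 49631 = (-4397*(-1/13374) - 4141*1/3904) - 49631 = (4397/13374 - 4141/3904) - 49631 = -19107923/26106048 - 49631 = -1295688376211/26106048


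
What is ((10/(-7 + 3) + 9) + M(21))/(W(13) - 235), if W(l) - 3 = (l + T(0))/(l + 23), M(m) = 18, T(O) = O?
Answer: -882/8339 ≈ -0.10577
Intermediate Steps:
W(l) = 3 + l/(23 + l) (W(l) = 3 + (l + 0)/(l + 23) = 3 + l/(23 + l))
((10/(-7 + 3) + 9) + M(21))/(W(13) - 235) = ((10/(-7 + 3) + 9) + 18)/((69 + 4*13)/(23 + 13) - 235) = ((10/(-4) + 9) + 18)/((69 + 52)/36 - 235) = ((10*(-¼) + 9) + 18)/((1/36)*121 - 235) = ((-5/2 + 9) + 18)/(121/36 - 235) = (13/2 + 18)/(-8339/36) = (49/2)*(-36/8339) = -882/8339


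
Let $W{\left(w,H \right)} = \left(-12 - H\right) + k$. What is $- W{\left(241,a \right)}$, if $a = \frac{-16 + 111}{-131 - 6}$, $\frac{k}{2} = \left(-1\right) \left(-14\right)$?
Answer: $- \frac{2287}{137} \approx -16.693$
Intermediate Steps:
$k = 28$ ($k = 2 \left(\left(-1\right) \left(-14\right)\right) = 2 \cdot 14 = 28$)
$a = - \frac{95}{137}$ ($a = \frac{95}{-137} = 95 \left(- \frac{1}{137}\right) = - \frac{95}{137} \approx -0.69343$)
$W{\left(w,H \right)} = 16 - H$ ($W{\left(w,H \right)} = \left(-12 - H\right) + 28 = 16 - H$)
$- W{\left(241,a \right)} = - (16 - - \frac{95}{137}) = - (16 + \frac{95}{137}) = \left(-1\right) \frac{2287}{137} = - \frac{2287}{137}$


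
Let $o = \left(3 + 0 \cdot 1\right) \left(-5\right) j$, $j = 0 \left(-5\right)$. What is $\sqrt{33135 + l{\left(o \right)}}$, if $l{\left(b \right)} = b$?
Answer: $47 \sqrt{15} \approx 182.03$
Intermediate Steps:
$j = 0$
$o = 0$ ($o = \left(3 + 0 \cdot 1\right) \left(-5\right) 0 = \left(3 + 0\right) \left(-5\right) 0 = 3 \left(-5\right) 0 = \left(-15\right) 0 = 0$)
$\sqrt{33135 + l{\left(o \right)}} = \sqrt{33135 + 0} = \sqrt{33135} = 47 \sqrt{15}$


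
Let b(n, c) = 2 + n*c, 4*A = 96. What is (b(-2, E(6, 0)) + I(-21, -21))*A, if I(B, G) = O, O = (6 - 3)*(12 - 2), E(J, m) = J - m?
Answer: 480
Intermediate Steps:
O = 30 (O = 3*10 = 30)
A = 24 (A = (¼)*96 = 24)
I(B, G) = 30
b(n, c) = 2 + c*n
(b(-2, E(6, 0)) + I(-21, -21))*A = ((2 + (6 - 1*0)*(-2)) + 30)*24 = ((2 + (6 + 0)*(-2)) + 30)*24 = ((2 + 6*(-2)) + 30)*24 = ((2 - 12) + 30)*24 = (-10 + 30)*24 = 20*24 = 480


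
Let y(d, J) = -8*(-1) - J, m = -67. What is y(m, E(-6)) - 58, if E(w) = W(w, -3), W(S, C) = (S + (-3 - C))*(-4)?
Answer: -74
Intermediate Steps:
W(S, C) = 12 - 4*S + 4*C (W(S, C) = (-3 + S - C)*(-4) = 12 - 4*S + 4*C)
E(w) = -4*w (E(w) = 12 - 4*w + 4*(-3) = 12 - 4*w - 12 = -4*w)
y(d, J) = 8 - J
y(m, E(-6)) - 58 = (8 - (-4)*(-6)) - 58 = (8 - 1*24) - 58 = (8 - 24) - 58 = -16 - 58 = -74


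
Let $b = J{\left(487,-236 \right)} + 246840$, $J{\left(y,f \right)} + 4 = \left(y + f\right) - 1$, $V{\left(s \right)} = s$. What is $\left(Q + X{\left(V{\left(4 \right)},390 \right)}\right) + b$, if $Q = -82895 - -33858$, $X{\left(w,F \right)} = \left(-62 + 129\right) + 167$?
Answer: $198283$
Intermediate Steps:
$X{\left(w,F \right)} = 234$ ($X{\left(w,F \right)} = 67 + 167 = 234$)
$Q = -49037$ ($Q = -82895 + 33858 = -49037$)
$J{\left(y,f \right)} = -5 + f + y$ ($J{\left(y,f \right)} = -4 - \left(1 - f - y\right) = -4 + \left(-1 + f + y\right) = -5 + f + y$)
$b = 247086$ ($b = \left(-5 - 236 + 487\right) + 246840 = 246 + 246840 = 247086$)
$\left(Q + X{\left(V{\left(4 \right)},390 \right)}\right) + b = \left(-49037 + 234\right) + 247086 = -48803 + 247086 = 198283$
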